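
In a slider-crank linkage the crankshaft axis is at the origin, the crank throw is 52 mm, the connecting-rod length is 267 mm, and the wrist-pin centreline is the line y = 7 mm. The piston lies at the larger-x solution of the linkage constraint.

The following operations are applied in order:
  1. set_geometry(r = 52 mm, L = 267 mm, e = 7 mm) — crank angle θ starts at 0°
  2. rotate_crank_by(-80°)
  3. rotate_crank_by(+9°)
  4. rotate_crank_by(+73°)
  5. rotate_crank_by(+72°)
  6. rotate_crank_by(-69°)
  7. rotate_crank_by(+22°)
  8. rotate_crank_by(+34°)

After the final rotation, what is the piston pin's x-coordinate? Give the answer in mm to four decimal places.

set_geometry: r = 52 mm, L = 267 mm, e = 7 mm; θ ← 0°
rotate_crank_by(-80°): θ ← 0° -80° = -80°
rotate_crank_by(+9°): θ ← -80° +9° = -71°
rotate_crank_by(+73°): θ ← -71° +73° = 2°
rotate_crank_by(+72°): θ ← 2° +72° = 74°
rotate_crank_by(-69°): θ ← 74° -69° = 5°
rotate_crank_by(+22°): θ ← 5° +22° = 27°
rotate_crank_by(+34°): θ ← 27° +34° = 61°
crank pin P = (r cos θ, r sin θ) = (25.210100, 45.480225)
h = r sin θ − e = 45.480225 − 7 = 38.480225
x = r cos θ + √(L² − h²) = 25.210100 + √(71289.0 − 1480.7277) = 25.210100 + 264.212551 = 289.422652

289.4227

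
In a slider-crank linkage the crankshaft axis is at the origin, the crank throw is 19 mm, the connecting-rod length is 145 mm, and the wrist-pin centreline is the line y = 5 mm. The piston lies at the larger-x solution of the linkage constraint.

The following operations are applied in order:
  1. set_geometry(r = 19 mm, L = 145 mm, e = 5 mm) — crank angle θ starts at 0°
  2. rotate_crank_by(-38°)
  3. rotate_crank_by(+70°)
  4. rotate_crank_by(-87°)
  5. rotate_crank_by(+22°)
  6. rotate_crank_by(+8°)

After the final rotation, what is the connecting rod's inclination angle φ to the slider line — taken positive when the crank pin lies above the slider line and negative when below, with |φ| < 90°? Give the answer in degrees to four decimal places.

set_geometry: r = 19 mm, L = 145 mm, e = 5 mm; θ ← 0°
rotate_crank_by(-38°): θ ← 0° -38° = -38°
rotate_crank_by(+70°): θ ← -38° +70° = 32°
rotate_crank_by(-87°): θ ← 32° -87° = -55°
rotate_crank_by(+22°): θ ← -55° +22° = -33°
rotate_crank_by(+8°): θ ← -33° +8° = -25°
crank pin P = (r cos θ, r sin θ) = (17.219848, -8.029747)
h = r sin θ − e = -8.029747 − 5 = -13.029747
sin φ = h / L = -13.029747 / 145 = -0.08986032
φ = arcsin(-0.08986032) = -5.155572°

-5.1556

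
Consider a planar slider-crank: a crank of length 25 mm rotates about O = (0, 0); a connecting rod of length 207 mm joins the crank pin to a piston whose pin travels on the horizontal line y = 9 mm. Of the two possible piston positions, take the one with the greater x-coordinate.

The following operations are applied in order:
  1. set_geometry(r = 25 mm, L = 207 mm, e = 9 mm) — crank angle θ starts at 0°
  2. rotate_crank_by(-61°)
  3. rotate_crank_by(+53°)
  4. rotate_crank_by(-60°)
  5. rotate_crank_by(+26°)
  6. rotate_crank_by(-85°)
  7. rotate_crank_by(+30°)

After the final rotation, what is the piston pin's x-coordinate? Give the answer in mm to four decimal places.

set_geometry: r = 25 mm, L = 207 mm, e = 9 mm; θ ← 0°
rotate_crank_by(-61°): θ ← 0° -61° = -61°
rotate_crank_by(+53°): θ ← -61° +53° = -8°
rotate_crank_by(-60°): θ ← -8° -60° = -68°
rotate_crank_by(+26°): θ ← -68° +26° = -42°
rotate_crank_by(-85°): θ ← -42° -85° = -127°
rotate_crank_by(+30°): θ ← -127° +30° = -97°
crank pin P = (r cos θ, r sin θ) = (-3.046734, -24.813654)
h = r sin θ − e = -24.813654 − 9 = -33.813654
x = r cos θ + √(L² − h²) = -3.046734 + √(42849.0 − 1143.3632) = -3.046734 + 204.219580 = 201.172846

201.1728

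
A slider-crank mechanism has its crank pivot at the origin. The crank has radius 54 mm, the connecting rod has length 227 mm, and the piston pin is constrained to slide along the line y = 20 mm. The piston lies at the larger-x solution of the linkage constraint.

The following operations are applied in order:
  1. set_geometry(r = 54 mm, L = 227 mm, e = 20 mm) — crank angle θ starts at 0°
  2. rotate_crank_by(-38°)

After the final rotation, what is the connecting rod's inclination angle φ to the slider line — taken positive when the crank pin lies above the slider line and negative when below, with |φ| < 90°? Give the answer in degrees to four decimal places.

-13.5658

set_geometry: r = 54 mm, L = 227 mm, e = 20 mm; θ ← 0°
rotate_crank_by(-38°): θ ← 0° -38° = -38°
crank pin P = (r cos θ, r sin θ) = (42.552581, -33.245720)
h = r sin θ − e = -33.245720 − 20 = -53.245720
sin φ = h / L = -53.245720 / 227 = -0.23456264
φ = arcsin(-0.23456264) = -13.565843°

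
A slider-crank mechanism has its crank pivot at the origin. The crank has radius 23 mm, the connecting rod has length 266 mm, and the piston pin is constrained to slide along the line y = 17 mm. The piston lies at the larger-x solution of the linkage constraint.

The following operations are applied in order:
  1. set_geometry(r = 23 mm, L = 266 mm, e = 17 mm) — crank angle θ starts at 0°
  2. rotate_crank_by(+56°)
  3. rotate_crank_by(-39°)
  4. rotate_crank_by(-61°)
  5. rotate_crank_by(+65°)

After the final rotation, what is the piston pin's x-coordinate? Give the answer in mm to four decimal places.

set_geometry: r = 23 mm, L = 266 mm, e = 17 mm; θ ← 0°
rotate_crank_by(+56°): θ ← 0° +56° = 56°
rotate_crank_by(-39°): θ ← 56° -39° = 17°
rotate_crank_by(-61°): θ ← 17° -61° = -44°
rotate_crank_by(+65°): θ ← -44° +65° = 21°
crank pin P = (r cos θ, r sin θ) = (21.472350, 8.242463)
h = r sin θ − e = 8.242463 − 17 = -8.757537
x = r cos θ + √(L² − h²) = 21.472350 + √(70756.0 − 76.6945) = 21.472350 + 265.855798 = 287.328148

287.3281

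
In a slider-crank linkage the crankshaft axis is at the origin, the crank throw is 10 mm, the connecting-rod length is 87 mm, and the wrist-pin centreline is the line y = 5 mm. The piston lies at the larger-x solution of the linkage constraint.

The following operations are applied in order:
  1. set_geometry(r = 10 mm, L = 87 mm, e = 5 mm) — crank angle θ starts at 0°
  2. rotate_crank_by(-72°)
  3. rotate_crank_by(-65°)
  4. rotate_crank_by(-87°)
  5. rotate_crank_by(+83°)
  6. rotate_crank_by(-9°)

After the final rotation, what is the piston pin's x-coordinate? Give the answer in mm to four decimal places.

77.7631

set_geometry: r = 10 mm, L = 87 mm, e = 5 mm; θ ← 0°
rotate_crank_by(-72°): θ ← 0° -72° = -72°
rotate_crank_by(-65°): θ ← -72° -65° = -137°
rotate_crank_by(-87°): θ ← -137° -87° = -224°
rotate_crank_by(+83°): θ ← -224° +83° = -141°
rotate_crank_by(-9°): θ ← -141° -9° = -150°
crank pin P = (r cos θ, r sin θ) = (-8.660254, -5.000000)
h = r sin θ − e = -5.000000 − 5 = -10.000000
x = r cos θ + √(L² − h²) = -8.660254 + √(7569.0 − 100.0000) = -8.660254 + 86.423376 = 77.763122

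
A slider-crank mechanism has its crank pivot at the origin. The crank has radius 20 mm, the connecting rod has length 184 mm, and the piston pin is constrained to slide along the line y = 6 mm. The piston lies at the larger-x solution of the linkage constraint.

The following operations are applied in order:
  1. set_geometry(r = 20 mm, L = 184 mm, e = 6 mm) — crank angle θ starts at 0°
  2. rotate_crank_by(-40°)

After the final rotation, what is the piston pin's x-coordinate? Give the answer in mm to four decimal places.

198.3522

set_geometry: r = 20 mm, L = 184 mm, e = 6 mm; θ ← 0°
rotate_crank_by(-40°): θ ← 0° -40° = -40°
crank pin P = (r cos θ, r sin θ) = (15.320889, -12.855752)
h = r sin θ − e = -12.855752 − 6 = -18.855752
x = r cos θ + √(L² − h²) = 15.320889 + √(33856.0 − 355.5394) = 15.320889 + 183.031310 = 198.352199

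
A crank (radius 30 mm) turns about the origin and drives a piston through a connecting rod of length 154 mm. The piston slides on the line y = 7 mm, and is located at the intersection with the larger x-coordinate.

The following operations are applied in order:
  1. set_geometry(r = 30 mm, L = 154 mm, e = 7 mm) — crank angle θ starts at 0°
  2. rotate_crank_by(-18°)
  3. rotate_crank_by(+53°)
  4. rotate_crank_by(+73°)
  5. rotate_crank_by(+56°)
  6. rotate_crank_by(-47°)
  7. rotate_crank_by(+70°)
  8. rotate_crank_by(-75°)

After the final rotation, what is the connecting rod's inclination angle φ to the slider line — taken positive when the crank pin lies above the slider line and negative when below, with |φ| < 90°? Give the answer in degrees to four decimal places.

7.7682

set_geometry: r = 30 mm, L = 154 mm, e = 7 mm; θ ← 0°
rotate_crank_by(-18°): θ ← 0° -18° = -18°
rotate_crank_by(+53°): θ ← -18° +53° = 35°
rotate_crank_by(+73°): θ ← 35° +73° = 108°
rotate_crank_by(+56°): θ ← 108° +56° = 164°
rotate_crank_by(-47°): θ ← 164° -47° = 117°
rotate_crank_by(+70°): θ ← 117° +70° = 187°
rotate_crank_by(-75°): θ ← 187° -75° = 112°
crank pin P = (r cos θ, r sin θ) = (-11.238198, 27.815516)
h = r sin θ − e = 27.815516 − 7 = 20.815516
sin φ = h / L = 20.815516 / 154 = 0.13516569
φ = arcsin(0.13516569) = 7.768201°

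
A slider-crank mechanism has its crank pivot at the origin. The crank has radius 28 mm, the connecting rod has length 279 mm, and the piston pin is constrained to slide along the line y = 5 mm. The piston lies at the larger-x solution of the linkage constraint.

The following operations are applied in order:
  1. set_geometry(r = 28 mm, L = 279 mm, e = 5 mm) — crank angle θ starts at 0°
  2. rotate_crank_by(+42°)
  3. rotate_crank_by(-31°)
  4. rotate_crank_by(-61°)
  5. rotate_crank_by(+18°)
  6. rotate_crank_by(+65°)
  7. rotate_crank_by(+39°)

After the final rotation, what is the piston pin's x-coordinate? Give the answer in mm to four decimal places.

set_geometry: r = 28 mm, L = 279 mm, e = 5 mm; θ ← 0°
rotate_crank_by(+42°): θ ← 0° +42° = 42°
rotate_crank_by(-31°): θ ← 42° -31° = 11°
rotate_crank_by(-61°): θ ← 11° -61° = -50°
rotate_crank_by(+18°): θ ← -50° +18° = -32°
rotate_crank_by(+65°): θ ← -32° +65° = 33°
rotate_crank_by(+39°): θ ← 33° +39° = 72°
crank pin P = (r cos θ, r sin θ) = (8.652476, 26.629582)
h = r sin θ − e = 26.629582 − 5 = 21.629582
x = r cos θ + √(L² − h²) = 8.652476 + √(77841.0 − 467.8388) = 8.652476 + 278.160316 = 286.812791

286.8128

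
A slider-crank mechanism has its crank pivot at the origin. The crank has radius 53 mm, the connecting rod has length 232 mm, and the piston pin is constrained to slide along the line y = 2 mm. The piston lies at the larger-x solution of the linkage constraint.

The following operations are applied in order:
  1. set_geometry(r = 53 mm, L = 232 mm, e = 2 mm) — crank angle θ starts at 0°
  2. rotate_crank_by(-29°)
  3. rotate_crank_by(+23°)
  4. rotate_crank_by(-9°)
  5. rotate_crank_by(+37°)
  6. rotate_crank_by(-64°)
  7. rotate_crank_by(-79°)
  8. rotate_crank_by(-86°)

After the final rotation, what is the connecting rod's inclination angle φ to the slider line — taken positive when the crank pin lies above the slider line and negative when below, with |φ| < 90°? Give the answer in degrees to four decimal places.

5.4567

set_geometry: r = 53 mm, L = 232 mm, e = 2 mm; θ ← 0°
rotate_crank_by(-29°): θ ← 0° -29° = -29°
rotate_crank_by(+23°): θ ← -29° +23° = -6°
rotate_crank_by(-9°): θ ← -6° -9° = -15°
rotate_crank_by(+37°): θ ← -15° +37° = 22°
rotate_crank_by(-64°): θ ← 22° -64° = -42°
rotate_crank_by(-79°): θ ← -42° -79° = -121°
rotate_crank_by(-86°): θ ← -121° -86° = -207°
crank pin P = (r cos θ, r sin θ) = (-47.223346, 24.061496)
h = r sin θ − e = 24.061496 − 2 = 22.061496
sin φ = h / L = 22.061496 / 232 = 0.09509266
φ = arcsin(0.09509266) = 5.456653°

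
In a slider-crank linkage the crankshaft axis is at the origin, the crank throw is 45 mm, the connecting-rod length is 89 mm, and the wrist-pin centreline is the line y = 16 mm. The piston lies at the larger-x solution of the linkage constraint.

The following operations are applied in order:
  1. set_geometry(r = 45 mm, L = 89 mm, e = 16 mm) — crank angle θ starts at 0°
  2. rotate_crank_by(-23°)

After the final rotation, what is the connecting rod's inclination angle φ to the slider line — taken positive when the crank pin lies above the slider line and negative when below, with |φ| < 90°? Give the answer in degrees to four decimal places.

-22.1688

set_geometry: r = 45 mm, L = 89 mm, e = 16 mm; θ ← 0°
rotate_crank_by(-23°): θ ← 0° -23° = -23°
crank pin P = (r cos θ, r sin θ) = (41.422718, -17.582901)
h = r sin θ − e = -17.582901 − 16 = -33.582901
sin φ = h / L = -33.582901 / 89 = -0.37733596
φ = arcsin(-0.37733596) = -22.168763°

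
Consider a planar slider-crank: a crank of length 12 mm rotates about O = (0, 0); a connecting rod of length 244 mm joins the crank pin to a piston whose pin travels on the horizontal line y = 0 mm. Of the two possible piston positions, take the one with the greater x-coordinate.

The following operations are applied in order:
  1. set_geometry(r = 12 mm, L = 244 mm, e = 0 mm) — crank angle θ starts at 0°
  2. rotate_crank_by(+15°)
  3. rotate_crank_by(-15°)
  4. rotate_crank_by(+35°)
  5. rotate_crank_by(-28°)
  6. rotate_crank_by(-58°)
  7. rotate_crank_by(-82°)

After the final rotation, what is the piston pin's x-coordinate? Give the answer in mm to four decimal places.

235.6581

set_geometry: r = 12 mm, L = 244 mm, e = 0 mm; θ ← 0°
rotate_crank_by(+15°): θ ← 0° +15° = 15°
rotate_crank_by(-15°): θ ← 15° -15° = 0°
rotate_crank_by(+35°): θ ← 0° +35° = 35°
rotate_crank_by(-28°): θ ← 35° -28° = 7°
rotate_crank_by(-58°): θ ← 7° -58° = -51°
rotate_crank_by(-82°): θ ← -51° -82° = -133°
crank pin P = (r cos θ, r sin θ) = (-8.183980, -8.776244)
h = r sin θ − e = -8.776244 − 0 = -8.776244
x = r cos θ + √(L² − h²) = -8.183980 + √(59536.0 − 77.0225) = -8.183980 + 243.842116 = 235.658136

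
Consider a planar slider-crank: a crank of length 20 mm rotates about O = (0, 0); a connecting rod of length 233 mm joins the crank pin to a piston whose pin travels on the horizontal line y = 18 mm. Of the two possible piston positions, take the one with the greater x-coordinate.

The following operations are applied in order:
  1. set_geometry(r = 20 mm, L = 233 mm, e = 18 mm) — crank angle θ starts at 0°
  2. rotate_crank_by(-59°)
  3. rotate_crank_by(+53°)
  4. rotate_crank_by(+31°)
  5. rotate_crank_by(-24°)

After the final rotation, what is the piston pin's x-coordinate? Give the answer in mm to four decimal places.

252.3274

set_geometry: r = 20 mm, L = 233 mm, e = 18 mm; θ ← 0°
rotate_crank_by(-59°): θ ← 0° -59° = -59°
rotate_crank_by(+53°): θ ← -59° +53° = -6°
rotate_crank_by(+31°): θ ← -6° +31° = 25°
rotate_crank_by(-24°): θ ← 25° -24° = 1°
crank pin P = (r cos θ, r sin θ) = (19.996954, 0.349048)
h = r sin θ − e = 0.349048 − 18 = -17.650952
x = r cos θ + √(L² − h²) = 19.996954 + √(54289.0 − 311.5561) = 19.996954 + 232.330463 = 252.327417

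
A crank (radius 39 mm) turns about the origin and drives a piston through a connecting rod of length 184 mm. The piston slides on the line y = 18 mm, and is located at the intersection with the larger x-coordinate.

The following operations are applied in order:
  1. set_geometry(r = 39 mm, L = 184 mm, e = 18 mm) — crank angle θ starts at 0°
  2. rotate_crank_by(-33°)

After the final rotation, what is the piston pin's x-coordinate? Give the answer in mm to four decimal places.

212.4751

set_geometry: r = 39 mm, L = 184 mm, e = 18 mm; θ ← 0°
rotate_crank_by(-33°): θ ← 0° -33° = -33°
crank pin P = (r cos θ, r sin θ) = (32.708152, -21.240922)
h = r sin θ − e = -21.240922 − 18 = -39.240922
x = r cos θ + √(L² − h²) = 32.708152 + √(33856.0 − 1539.8500) = 32.708152 + 179.766932 = 212.475085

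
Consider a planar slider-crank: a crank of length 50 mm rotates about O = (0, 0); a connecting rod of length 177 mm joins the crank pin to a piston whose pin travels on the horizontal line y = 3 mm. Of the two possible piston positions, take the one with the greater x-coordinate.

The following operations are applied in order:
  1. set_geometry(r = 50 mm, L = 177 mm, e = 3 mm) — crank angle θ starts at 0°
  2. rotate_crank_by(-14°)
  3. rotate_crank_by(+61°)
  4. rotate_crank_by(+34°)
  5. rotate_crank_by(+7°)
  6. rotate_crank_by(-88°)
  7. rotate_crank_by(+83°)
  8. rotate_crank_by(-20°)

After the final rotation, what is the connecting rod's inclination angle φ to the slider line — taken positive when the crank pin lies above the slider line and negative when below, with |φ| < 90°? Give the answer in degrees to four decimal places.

set_geometry: r = 50 mm, L = 177 mm, e = 3 mm; θ ← 0°
rotate_crank_by(-14°): θ ← 0° -14° = -14°
rotate_crank_by(+61°): θ ← -14° +61° = 47°
rotate_crank_by(+34°): θ ← 47° +34° = 81°
rotate_crank_by(+7°): θ ← 81° +7° = 88°
rotate_crank_by(-88°): θ ← 88° -88° = 0°
rotate_crank_by(+83°): θ ← 0° +83° = 83°
rotate_crank_by(-20°): θ ← 83° -20° = 63°
crank pin P = (r cos θ, r sin θ) = (22.699525, 44.550326)
h = r sin θ − e = 44.550326 − 3 = 41.550326
sin φ = h / L = 41.550326 / 177 = 0.23474761
φ = arcsin(0.23474761) = 13.576745°

13.5767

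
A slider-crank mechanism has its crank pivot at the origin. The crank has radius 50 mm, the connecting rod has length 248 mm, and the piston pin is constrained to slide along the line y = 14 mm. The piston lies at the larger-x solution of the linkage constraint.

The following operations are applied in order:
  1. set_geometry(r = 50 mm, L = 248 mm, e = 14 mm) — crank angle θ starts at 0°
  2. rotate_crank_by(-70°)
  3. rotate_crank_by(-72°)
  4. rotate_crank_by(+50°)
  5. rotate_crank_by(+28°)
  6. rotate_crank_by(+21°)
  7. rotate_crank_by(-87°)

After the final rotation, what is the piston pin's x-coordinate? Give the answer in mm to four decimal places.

set_geometry: r = 50 mm, L = 248 mm, e = 14 mm; θ ← 0°
rotate_crank_by(-70°): θ ← 0° -70° = -70°
rotate_crank_by(-72°): θ ← -70° -72° = -142°
rotate_crank_by(+50°): θ ← -142° +50° = -92°
rotate_crank_by(+28°): θ ← -92° +28° = -64°
rotate_crank_by(+21°): θ ← -64° +21° = -43°
rotate_crank_by(-87°): θ ← -43° -87° = -130°
crank pin P = (r cos θ, r sin θ) = (-32.139380, -38.302222)
h = r sin θ − e = -38.302222 − 14 = -52.302222
x = r cos θ + √(L² − h²) = -32.139380 + √(61504.0 − 2735.5224) = -32.139380 + 242.422106 = 210.282726

210.2827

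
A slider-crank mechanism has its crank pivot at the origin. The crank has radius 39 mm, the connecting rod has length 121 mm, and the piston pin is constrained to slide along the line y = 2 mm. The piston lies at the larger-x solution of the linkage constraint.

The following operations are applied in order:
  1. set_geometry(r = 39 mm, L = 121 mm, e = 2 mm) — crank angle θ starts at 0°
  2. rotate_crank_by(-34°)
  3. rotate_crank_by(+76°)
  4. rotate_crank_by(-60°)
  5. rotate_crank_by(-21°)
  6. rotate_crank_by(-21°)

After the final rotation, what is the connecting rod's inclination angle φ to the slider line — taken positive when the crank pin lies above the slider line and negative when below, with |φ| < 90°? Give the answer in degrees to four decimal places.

-17.1972

set_geometry: r = 39 mm, L = 121 mm, e = 2 mm; θ ← 0°
rotate_crank_by(-34°): θ ← 0° -34° = -34°
rotate_crank_by(+76°): θ ← -34° +76° = 42°
rotate_crank_by(-60°): θ ← 42° -60° = -18°
rotate_crank_by(-21°): θ ← -18° -21° = -39°
rotate_crank_by(-21°): θ ← -39° -21° = -60°
crank pin P = (r cos θ, r sin θ) = (19.500000, -33.774991)
h = r sin θ − e = -33.774991 − 2 = -35.774991
sin φ = h / L = -35.774991 / 121 = -0.29566108
φ = arcsin(-0.29566108) = -17.197183°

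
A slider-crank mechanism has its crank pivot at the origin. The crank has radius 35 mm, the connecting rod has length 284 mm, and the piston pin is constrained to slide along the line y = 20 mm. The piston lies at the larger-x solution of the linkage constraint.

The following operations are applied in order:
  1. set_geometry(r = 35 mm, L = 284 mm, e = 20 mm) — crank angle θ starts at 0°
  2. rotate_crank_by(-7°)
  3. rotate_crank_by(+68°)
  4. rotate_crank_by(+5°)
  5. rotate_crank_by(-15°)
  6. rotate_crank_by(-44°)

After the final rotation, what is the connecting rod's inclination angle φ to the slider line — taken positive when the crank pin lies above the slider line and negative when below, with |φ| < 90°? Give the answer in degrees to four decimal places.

-3.1760

set_geometry: r = 35 mm, L = 284 mm, e = 20 mm; θ ← 0°
rotate_crank_by(-7°): θ ← 0° -7° = -7°
rotate_crank_by(+68°): θ ← -7° +68° = 61°
rotate_crank_by(+5°): θ ← 61° +5° = 66°
rotate_crank_by(-15°): θ ← 66° -15° = 51°
rotate_crank_by(-44°): θ ← 51° -44° = 7°
crank pin P = (r cos θ, r sin θ) = (34.739115, 4.265427)
h = r sin θ − e = 4.265427 − 20 = -15.734573
sin φ = h / L = -15.734573 / 284 = -0.05540343
φ = arcsin(-0.05540343) = -3.176009°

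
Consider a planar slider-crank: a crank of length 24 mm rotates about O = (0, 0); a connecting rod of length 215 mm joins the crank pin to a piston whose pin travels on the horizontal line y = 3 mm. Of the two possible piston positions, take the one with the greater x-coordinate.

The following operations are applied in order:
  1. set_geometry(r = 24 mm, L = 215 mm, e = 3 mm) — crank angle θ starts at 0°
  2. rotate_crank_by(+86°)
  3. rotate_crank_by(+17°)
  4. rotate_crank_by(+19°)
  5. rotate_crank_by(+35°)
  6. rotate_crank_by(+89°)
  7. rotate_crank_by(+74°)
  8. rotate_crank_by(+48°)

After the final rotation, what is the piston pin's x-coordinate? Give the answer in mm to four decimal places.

238.7662

set_geometry: r = 24 mm, L = 215 mm, e = 3 mm; θ ← 0°
rotate_crank_by(+86°): θ ← 0° +86° = 86°
rotate_crank_by(+17°): θ ← 86° +17° = 103°
rotate_crank_by(+19°): θ ← 103° +19° = 122°
rotate_crank_by(+35°): θ ← 122° +35° = 157°
rotate_crank_by(+89°): θ ← 157° +89° = 246°
rotate_crank_by(+74°): θ ← 246° +74° = 320°
rotate_crank_by(+48°): θ ← 320° +48° = 368°
crank pin P = (r cos θ, r sin θ) = (23.766434, 3.340154)
h = r sin θ − e = 3.340154 − 3 = 0.340154
x = r cos θ + √(L² − h²) = 23.766434 + √(46225.0 − 0.1157) = 23.766434 + 214.999731 = 238.766165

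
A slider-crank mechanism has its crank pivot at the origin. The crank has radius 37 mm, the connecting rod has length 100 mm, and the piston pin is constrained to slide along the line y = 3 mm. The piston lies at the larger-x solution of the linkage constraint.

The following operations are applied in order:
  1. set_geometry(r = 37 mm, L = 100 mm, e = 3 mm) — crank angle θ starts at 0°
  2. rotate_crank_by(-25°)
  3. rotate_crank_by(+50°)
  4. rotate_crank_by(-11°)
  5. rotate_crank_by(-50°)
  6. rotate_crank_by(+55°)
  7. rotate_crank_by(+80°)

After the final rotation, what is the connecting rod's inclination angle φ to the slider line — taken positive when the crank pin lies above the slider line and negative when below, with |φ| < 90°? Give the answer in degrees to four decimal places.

19.5996

set_geometry: r = 37 mm, L = 100 mm, e = 3 mm; θ ← 0°
rotate_crank_by(-25°): θ ← 0° -25° = -25°
rotate_crank_by(+50°): θ ← -25° +50° = 25°
rotate_crank_by(-11°): θ ← 25° -11° = 14°
rotate_crank_by(-50°): θ ← 14° -50° = -36°
rotate_crank_by(+55°): θ ← -36° +55° = 19°
rotate_crank_by(+80°): θ ← 19° +80° = 99°
crank pin P = (r cos θ, r sin θ) = (-5.788075, 36.544469)
h = r sin θ − e = 36.544469 − 3 = 33.544469
sin φ = h / L = 33.544469 / 100 = 0.33544469
φ = arcsin(0.33544469) = 19.599581°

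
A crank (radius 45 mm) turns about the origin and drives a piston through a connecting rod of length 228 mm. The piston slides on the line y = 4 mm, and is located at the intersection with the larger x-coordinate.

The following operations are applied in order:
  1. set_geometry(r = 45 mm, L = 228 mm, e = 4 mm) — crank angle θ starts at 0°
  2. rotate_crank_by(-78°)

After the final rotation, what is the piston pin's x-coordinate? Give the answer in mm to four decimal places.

232.2425

set_geometry: r = 45 mm, L = 228 mm, e = 4 mm; θ ← 0°
rotate_crank_by(-78°): θ ← 0° -78° = -78°
crank pin P = (r cos θ, r sin θ) = (9.356026, -44.016642)
h = r sin θ − e = -44.016642 − 4 = -48.016642
x = r cos θ + √(L² − h²) = 9.356026 + √(51984.0 − 2305.5979) = 9.356026 + 222.886523 = 232.242549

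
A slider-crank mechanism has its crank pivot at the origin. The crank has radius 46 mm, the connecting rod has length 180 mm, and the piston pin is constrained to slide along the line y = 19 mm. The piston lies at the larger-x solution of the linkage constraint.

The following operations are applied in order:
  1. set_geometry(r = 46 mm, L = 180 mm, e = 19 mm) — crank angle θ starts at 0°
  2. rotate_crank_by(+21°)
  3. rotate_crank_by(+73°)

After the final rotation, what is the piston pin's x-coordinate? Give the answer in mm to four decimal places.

174.7716

set_geometry: r = 46 mm, L = 180 mm, e = 19 mm; θ ← 0°
rotate_crank_by(+21°): θ ← 0° +21° = 21°
rotate_crank_by(+73°): θ ← 21° +73° = 94°
crank pin P = (r cos θ, r sin θ) = (-3.208798, 45.887946)
h = r sin θ − e = 45.887946 − 19 = 26.887946
x = r cos θ + √(L² − h²) = -3.208798 + √(32400.0 − 722.9617) = -3.208798 + 177.980444 = 174.771646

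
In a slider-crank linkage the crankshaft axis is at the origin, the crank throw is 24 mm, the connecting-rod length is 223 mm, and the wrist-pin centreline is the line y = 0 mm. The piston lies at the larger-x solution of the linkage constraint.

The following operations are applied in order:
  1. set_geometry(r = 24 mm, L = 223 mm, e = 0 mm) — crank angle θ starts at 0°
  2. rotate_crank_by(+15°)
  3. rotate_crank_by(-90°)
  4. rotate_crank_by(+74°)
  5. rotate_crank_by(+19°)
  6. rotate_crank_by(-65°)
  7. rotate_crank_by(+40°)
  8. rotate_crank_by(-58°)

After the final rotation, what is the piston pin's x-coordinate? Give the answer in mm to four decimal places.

set_geometry: r = 24 mm, L = 223 mm, e = 0 mm; θ ← 0°
rotate_crank_by(+15°): θ ← 0° +15° = 15°
rotate_crank_by(-90°): θ ← 15° -90° = -75°
rotate_crank_by(+74°): θ ← -75° +74° = -1°
rotate_crank_by(+19°): θ ← -1° +19° = 18°
rotate_crank_by(-65°): θ ← 18° -65° = -47°
rotate_crank_by(+40°): θ ← -47° +40° = -7°
rotate_crank_by(-58°): θ ← -7° -58° = -65°
crank pin P = (r cos θ, r sin θ) = (10.142838, -21.751387)
h = r sin θ − e = -21.751387 − 0 = -21.751387
x = r cos θ + √(L² − h²) = 10.142838 + √(49729.0 − 473.1228) = 10.142838 + 221.936651 = 232.079490

232.0795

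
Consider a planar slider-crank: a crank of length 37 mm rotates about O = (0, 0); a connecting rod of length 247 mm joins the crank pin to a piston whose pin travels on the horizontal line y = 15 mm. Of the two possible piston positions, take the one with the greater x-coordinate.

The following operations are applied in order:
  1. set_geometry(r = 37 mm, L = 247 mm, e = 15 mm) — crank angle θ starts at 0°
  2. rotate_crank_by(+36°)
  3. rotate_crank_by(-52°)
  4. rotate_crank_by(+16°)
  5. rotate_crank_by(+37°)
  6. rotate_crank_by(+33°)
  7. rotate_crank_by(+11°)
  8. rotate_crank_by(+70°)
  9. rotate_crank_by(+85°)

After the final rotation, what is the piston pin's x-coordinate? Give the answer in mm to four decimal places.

222.0502

set_geometry: r = 37 mm, L = 247 mm, e = 15 mm; θ ← 0°
rotate_crank_by(+36°): θ ← 0° +36° = 36°
rotate_crank_by(-52°): θ ← 36° -52° = -16°
rotate_crank_by(+16°): θ ← -16° +16° = 0°
rotate_crank_by(+37°): θ ← 0° +37° = 37°
rotate_crank_by(+33°): θ ← 37° +33° = 70°
rotate_crank_by(+11°): θ ← 70° +11° = 81°
rotate_crank_by(+70°): θ ← 81° +70° = 151°
rotate_crank_by(+85°): θ ← 151° +85° = 236°
crank pin P = (r cos θ, r sin θ) = (-20.690137, -30.674390)
h = r sin θ − e = -30.674390 − 15 = -45.674390
x = r cos θ + √(L² − h²) = -20.690137 + √(61009.0 − 2086.1499) = -20.690137 + 242.740293 = 222.050156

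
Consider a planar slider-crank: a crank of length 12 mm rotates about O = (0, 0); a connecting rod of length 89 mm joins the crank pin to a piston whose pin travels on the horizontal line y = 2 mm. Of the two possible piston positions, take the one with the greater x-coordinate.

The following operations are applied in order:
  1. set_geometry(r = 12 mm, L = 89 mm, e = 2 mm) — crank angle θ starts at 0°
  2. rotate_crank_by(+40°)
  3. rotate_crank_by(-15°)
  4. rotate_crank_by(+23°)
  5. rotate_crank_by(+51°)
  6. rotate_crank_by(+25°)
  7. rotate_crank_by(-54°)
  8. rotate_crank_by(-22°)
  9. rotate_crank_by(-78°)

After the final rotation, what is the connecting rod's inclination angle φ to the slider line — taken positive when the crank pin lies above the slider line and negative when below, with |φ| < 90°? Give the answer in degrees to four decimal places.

-5.1571

set_geometry: r = 12 mm, L = 89 mm, e = 2 mm; θ ← 0°
rotate_crank_by(+40°): θ ← 0° +40° = 40°
rotate_crank_by(-15°): θ ← 40° -15° = 25°
rotate_crank_by(+23°): θ ← 25° +23° = 48°
rotate_crank_by(+51°): θ ← 48° +51° = 99°
rotate_crank_by(+25°): θ ← 99° +25° = 124°
rotate_crank_by(-54°): θ ← 124° -54° = 70°
rotate_crank_by(-22°): θ ← 70° -22° = 48°
rotate_crank_by(-78°): θ ← 48° -78° = -30°
crank pin P = (r cos θ, r sin θ) = (10.392305, -6.000000)
h = r sin θ − e = -6.000000 − 2 = -8.000000
sin φ = h / L = -8.000000 / 89 = -0.08988764
φ = arcsin(-0.08988764) = -5.157143°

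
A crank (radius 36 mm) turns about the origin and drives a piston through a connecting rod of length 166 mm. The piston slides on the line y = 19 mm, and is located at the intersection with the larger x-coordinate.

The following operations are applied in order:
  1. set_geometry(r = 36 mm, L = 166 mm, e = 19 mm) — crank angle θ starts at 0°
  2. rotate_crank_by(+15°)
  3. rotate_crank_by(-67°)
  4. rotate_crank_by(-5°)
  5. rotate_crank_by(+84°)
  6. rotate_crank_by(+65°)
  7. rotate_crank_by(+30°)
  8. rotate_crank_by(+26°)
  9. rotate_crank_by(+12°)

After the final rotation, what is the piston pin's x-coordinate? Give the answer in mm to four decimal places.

132.0363

set_geometry: r = 36 mm, L = 166 mm, e = 19 mm; θ ← 0°
rotate_crank_by(+15°): θ ← 0° +15° = 15°
rotate_crank_by(-67°): θ ← 15° -67° = -52°
rotate_crank_by(-5°): θ ← -52° -5° = -57°
rotate_crank_by(+84°): θ ← -57° +84° = 27°
rotate_crank_by(+65°): θ ← 27° +65° = 92°
rotate_crank_by(+30°): θ ← 92° +30° = 122°
rotate_crank_by(+26°): θ ← 122° +26° = 148°
rotate_crank_by(+12°): θ ← 148° +12° = 160°
crank pin P = (r cos θ, r sin θ) = (-33.828934, 12.312725)
h = r sin θ − e = 12.312725 − 19 = -6.687275
x = r cos θ + √(L² − h²) = -33.828934 + √(27556.0 − 44.7196) = -33.828934 + 165.865248 = 132.036313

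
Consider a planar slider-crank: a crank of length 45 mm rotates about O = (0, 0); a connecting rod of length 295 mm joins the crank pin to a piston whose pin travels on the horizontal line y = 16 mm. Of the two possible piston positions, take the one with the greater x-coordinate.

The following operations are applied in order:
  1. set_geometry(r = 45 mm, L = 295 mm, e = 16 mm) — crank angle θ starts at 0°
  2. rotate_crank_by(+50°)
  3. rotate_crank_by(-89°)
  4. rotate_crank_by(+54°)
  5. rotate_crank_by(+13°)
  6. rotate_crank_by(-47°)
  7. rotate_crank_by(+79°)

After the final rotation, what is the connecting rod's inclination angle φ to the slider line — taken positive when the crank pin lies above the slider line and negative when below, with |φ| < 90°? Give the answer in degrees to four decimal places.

4.4660

set_geometry: r = 45 mm, L = 295 mm, e = 16 mm; θ ← 0°
rotate_crank_by(+50°): θ ← 0° +50° = 50°
rotate_crank_by(-89°): θ ← 50° -89° = -39°
rotate_crank_by(+54°): θ ← -39° +54° = 15°
rotate_crank_by(+13°): θ ← 15° +13° = 28°
rotate_crank_by(-47°): θ ← 28° -47° = -19°
rotate_crank_by(+79°): θ ← -19° +79° = 60°
crank pin P = (r cos θ, r sin θ) = (22.500000, 38.971143)
h = r sin θ − e = 38.971143 − 16 = 22.971143
sin φ = h / L = 22.971143 / 295 = 0.07786828
φ = arcsin(0.07786828) = 4.466045°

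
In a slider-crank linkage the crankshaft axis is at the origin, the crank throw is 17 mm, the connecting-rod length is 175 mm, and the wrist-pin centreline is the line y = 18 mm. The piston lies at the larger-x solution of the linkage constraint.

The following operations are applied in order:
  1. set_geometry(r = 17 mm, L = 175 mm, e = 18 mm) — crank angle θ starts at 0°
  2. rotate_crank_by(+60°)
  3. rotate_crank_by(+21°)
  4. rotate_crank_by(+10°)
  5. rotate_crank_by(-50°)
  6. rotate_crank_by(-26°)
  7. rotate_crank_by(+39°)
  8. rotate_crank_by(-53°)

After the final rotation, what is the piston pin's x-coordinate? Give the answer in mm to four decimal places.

191.0997

set_geometry: r = 17 mm, L = 175 mm, e = 18 mm; θ ← 0°
rotate_crank_by(+60°): θ ← 0° +60° = 60°
rotate_crank_by(+21°): θ ← 60° +21° = 81°
rotate_crank_by(+10°): θ ← 81° +10° = 91°
rotate_crank_by(-50°): θ ← 91° -50° = 41°
rotate_crank_by(-26°): θ ← 41° -26° = 15°
rotate_crank_by(+39°): θ ← 15° +39° = 54°
rotate_crank_by(-53°): θ ← 54° -53° = 1°
crank pin P = (r cos θ, r sin θ) = (16.997411, 0.296691)
h = r sin θ − e = 0.296691 − 18 = -17.703309
x = r cos θ + √(L² − h²) = 16.997411 + √(30625.0 − 313.4072) = 16.997411 + 174.102248 = 191.099659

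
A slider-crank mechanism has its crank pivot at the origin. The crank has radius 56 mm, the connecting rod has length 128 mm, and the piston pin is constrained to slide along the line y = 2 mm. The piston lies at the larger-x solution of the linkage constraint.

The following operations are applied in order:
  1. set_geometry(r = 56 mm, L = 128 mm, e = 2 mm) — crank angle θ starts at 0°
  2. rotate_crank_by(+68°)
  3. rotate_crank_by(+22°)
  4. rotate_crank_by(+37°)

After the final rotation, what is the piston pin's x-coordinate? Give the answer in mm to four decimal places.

86.9578

set_geometry: r = 56 mm, L = 128 mm, e = 2 mm; θ ← 0°
rotate_crank_by(+68°): θ ← 0° +68° = 68°
rotate_crank_by(+22°): θ ← 68° +22° = 90°
rotate_crank_by(+37°): θ ← 90° +37° = 127°
crank pin P = (r cos θ, r sin θ) = (-33.701641, 44.723589)
h = r sin θ − e = 44.723589 − 2 = 42.723589
x = r cos θ + √(L² − h²) = -33.701641 + √(16384.0 − 1825.3050) = -33.701641 + 120.659417 = 86.957776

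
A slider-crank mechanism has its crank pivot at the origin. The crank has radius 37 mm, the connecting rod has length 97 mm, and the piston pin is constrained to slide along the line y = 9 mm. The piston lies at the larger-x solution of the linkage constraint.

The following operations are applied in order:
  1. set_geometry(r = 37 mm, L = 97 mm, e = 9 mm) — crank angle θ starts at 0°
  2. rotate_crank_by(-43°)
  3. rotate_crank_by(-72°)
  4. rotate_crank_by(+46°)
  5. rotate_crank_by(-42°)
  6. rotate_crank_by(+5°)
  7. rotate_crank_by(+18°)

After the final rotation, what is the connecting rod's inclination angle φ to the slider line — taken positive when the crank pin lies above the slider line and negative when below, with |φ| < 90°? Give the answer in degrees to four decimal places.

set_geometry: r = 37 mm, L = 97 mm, e = 9 mm; θ ← 0°
rotate_crank_by(-43°): θ ← 0° -43° = -43°
rotate_crank_by(-72°): θ ← -43° -72° = -115°
rotate_crank_by(+46°): θ ← -115° +46° = -69°
rotate_crank_by(-42°): θ ← -69° -42° = -111°
rotate_crank_by(+5°): θ ← -111° +5° = -106°
rotate_crank_by(+18°): θ ← -106° +18° = -88°
crank pin P = (r cos θ, r sin θ) = (1.291281, -36.977461)
h = r sin θ − e = -36.977461 − 9 = -45.977461
sin φ = h / L = -45.977461 / 97 = -0.47399444
φ = arcsin(-0.47399444) = -28.293898°

-28.2939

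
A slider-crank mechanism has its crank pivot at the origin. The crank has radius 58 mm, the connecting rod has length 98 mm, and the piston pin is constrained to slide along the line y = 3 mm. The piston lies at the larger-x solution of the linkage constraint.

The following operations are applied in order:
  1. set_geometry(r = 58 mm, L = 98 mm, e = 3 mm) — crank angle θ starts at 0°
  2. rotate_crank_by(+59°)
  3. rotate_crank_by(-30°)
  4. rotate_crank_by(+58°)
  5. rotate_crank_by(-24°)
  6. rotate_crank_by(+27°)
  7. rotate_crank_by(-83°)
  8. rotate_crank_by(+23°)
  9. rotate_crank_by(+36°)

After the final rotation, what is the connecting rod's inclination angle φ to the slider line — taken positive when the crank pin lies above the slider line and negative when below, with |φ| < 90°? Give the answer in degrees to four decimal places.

30.6677

set_geometry: r = 58 mm, L = 98 mm, e = 3 mm; θ ← 0°
rotate_crank_by(+59°): θ ← 0° +59° = 59°
rotate_crank_by(-30°): θ ← 59° -30° = 29°
rotate_crank_by(+58°): θ ← 29° +58° = 87°
rotate_crank_by(-24°): θ ← 87° -24° = 63°
rotate_crank_by(+27°): θ ← 63° +27° = 90°
rotate_crank_by(-83°): θ ← 90° -83° = 7°
rotate_crank_by(+23°): θ ← 7° +23° = 30°
rotate_crank_by(+36°): θ ← 30° +36° = 66°
crank pin P = (r cos θ, r sin θ) = (23.590725, 52.985637)
h = r sin θ − e = 52.985637 − 3 = 49.985637
sin φ = h / L = 49.985637 / 98 = 0.51005752
φ = arcsin(0.51005752) = 30.667661°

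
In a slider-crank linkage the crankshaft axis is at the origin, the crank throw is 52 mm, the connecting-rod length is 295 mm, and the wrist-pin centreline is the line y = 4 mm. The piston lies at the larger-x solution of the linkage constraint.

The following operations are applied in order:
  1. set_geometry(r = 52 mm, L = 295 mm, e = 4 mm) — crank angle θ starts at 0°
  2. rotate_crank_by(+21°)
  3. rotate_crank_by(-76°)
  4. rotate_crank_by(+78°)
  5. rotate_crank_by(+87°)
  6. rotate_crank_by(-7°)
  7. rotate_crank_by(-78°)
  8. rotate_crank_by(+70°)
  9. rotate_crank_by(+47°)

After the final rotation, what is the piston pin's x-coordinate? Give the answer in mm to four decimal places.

252.6902

set_geometry: r = 52 mm, L = 295 mm, e = 4 mm; θ ← 0°
rotate_crank_by(+21°): θ ← 0° +21° = 21°
rotate_crank_by(-76°): θ ← 21° -76° = -55°
rotate_crank_by(+78°): θ ← -55° +78° = 23°
rotate_crank_by(+87°): θ ← 23° +87° = 110°
rotate_crank_by(-7°): θ ← 110° -7° = 103°
rotate_crank_by(-78°): θ ← 103° -78° = 25°
rotate_crank_by(+70°): θ ← 25° +70° = 95°
rotate_crank_by(+47°): θ ← 95° +47° = 142°
crank pin P = (r cos θ, r sin θ) = (-40.976559, 32.014397)
h = r sin θ − e = 32.014397 − 4 = 28.014397
x = r cos θ + √(L² − h²) = -40.976559 + √(87025.0 − 784.8064) = -40.976559 + 293.666807 = 252.690248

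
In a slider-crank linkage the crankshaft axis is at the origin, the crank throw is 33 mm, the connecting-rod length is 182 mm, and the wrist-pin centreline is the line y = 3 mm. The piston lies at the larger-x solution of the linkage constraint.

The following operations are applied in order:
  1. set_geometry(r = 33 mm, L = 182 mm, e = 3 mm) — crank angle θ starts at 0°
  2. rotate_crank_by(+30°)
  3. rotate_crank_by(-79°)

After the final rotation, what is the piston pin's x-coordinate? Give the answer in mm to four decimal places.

201.4979

set_geometry: r = 33 mm, L = 182 mm, e = 3 mm; θ ← 0°
rotate_crank_by(+30°): θ ← 0° +30° = 30°
rotate_crank_by(-79°): θ ← 30° -79° = -49°
crank pin P = (r cos θ, r sin θ) = (21.649948, -24.905416)
h = r sin θ − e = -24.905416 − 3 = -27.905416
x = r cos θ + √(L² − h²) = 21.649948 + √(33124.0 − 778.7123) = 21.649948 + 179.847957 = 201.497905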